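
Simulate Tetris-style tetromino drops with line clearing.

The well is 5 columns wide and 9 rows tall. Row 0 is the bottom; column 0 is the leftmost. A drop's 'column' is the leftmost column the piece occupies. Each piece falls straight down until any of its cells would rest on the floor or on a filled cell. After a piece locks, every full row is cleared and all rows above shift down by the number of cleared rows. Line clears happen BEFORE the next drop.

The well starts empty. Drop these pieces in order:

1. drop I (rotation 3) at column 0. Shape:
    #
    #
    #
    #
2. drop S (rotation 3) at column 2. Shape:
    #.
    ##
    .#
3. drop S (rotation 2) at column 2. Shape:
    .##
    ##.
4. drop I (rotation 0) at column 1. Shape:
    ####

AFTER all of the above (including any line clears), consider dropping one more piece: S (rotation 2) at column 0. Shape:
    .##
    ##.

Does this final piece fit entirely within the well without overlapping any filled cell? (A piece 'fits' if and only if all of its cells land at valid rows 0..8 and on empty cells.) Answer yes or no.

Drop 1: I rot3 at col 0 lands with bottom-row=0; cleared 0 line(s) (total 0); column heights now [4 0 0 0 0], max=4
Drop 2: S rot3 at col 2 lands with bottom-row=0; cleared 0 line(s) (total 0); column heights now [4 0 3 2 0], max=4
Drop 3: S rot2 at col 2 lands with bottom-row=3; cleared 0 line(s) (total 0); column heights now [4 0 4 5 5], max=5
Drop 4: I rot0 at col 1 lands with bottom-row=5; cleared 0 line(s) (total 0); column heights now [4 6 6 6 6], max=6
Test piece S rot2 at col 0 (width 3): heights before test = [4 6 6 6 6]; fits = True

Answer: yes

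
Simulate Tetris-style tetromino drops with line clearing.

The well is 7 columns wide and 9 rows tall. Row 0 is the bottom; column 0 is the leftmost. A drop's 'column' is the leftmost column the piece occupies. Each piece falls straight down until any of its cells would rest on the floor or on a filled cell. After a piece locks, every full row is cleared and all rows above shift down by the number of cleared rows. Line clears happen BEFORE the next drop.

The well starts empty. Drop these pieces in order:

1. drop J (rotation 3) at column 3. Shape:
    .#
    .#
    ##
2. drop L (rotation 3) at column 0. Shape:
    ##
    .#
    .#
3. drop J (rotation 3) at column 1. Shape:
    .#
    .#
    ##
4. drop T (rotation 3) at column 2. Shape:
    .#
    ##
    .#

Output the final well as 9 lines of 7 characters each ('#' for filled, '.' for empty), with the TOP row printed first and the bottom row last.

Answer: .......
...#...
..##...
..##...
..#....
.##....
##..#..
.#..#..
.#.##..

Derivation:
Drop 1: J rot3 at col 3 lands with bottom-row=0; cleared 0 line(s) (total 0); column heights now [0 0 0 1 3 0 0], max=3
Drop 2: L rot3 at col 0 lands with bottom-row=0; cleared 0 line(s) (total 0); column heights now [3 3 0 1 3 0 0], max=3
Drop 3: J rot3 at col 1 lands with bottom-row=3; cleared 0 line(s) (total 0); column heights now [3 4 6 1 3 0 0], max=6
Drop 4: T rot3 at col 2 lands with bottom-row=5; cleared 0 line(s) (total 0); column heights now [3 4 7 8 3 0 0], max=8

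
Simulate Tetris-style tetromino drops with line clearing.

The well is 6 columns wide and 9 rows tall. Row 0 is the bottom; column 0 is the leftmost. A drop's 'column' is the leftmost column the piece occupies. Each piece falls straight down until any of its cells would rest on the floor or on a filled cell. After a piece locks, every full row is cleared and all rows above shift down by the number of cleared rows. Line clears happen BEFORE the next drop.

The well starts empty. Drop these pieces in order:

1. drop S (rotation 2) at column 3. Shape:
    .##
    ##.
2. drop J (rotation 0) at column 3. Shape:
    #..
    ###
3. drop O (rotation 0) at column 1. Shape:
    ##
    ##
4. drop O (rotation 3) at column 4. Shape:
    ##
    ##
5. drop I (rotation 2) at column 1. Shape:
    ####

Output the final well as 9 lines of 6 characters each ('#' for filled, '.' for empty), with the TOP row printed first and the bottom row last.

Drop 1: S rot2 at col 3 lands with bottom-row=0; cleared 0 line(s) (total 0); column heights now [0 0 0 1 2 2], max=2
Drop 2: J rot0 at col 3 lands with bottom-row=2; cleared 0 line(s) (total 0); column heights now [0 0 0 4 3 3], max=4
Drop 3: O rot0 at col 1 lands with bottom-row=0; cleared 0 line(s) (total 0); column heights now [0 2 2 4 3 3], max=4
Drop 4: O rot3 at col 4 lands with bottom-row=3; cleared 0 line(s) (total 0); column heights now [0 2 2 4 5 5], max=5
Drop 5: I rot2 at col 1 lands with bottom-row=5; cleared 0 line(s) (total 0); column heights now [0 6 6 6 6 5], max=6

Answer: ......
......
......
.####.
....##
...###
...###
.##.##
.####.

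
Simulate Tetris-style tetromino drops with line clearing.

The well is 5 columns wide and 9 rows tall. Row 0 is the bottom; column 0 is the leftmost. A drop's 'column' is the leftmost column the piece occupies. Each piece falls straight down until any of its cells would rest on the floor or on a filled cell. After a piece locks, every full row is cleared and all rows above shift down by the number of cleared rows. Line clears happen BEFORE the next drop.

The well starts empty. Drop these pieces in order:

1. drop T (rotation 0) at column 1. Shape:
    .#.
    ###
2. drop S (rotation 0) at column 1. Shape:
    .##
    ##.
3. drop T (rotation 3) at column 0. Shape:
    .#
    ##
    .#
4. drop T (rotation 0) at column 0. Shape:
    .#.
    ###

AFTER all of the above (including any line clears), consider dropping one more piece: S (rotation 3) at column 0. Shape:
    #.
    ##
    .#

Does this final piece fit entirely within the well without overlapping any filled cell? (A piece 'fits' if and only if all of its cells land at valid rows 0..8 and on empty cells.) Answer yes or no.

Drop 1: T rot0 at col 1 lands with bottom-row=0; cleared 0 line(s) (total 0); column heights now [0 1 2 1 0], max=2
Drop 2: S rot0 at col 1 lands with bottom-row=2; cleared 0 line(s) (total 0); column heights now [0 3 4 4 0], max=4
Drop 3: T rot3 at col 0 lands with bottom-row=3; cleared 0 line(s) (total 0); column heights now [5 6 4 4 0], max=6
Drop 4: T rot0 at col 0 lands with bottom-row=6; cleared 0 line(s) (total 0); column heights now [7 8 7 4 0], max=8
Test piece S rot3 at col 0 (width 2): heights before test = [7 8 7 4 0]; fits = False

Answer: no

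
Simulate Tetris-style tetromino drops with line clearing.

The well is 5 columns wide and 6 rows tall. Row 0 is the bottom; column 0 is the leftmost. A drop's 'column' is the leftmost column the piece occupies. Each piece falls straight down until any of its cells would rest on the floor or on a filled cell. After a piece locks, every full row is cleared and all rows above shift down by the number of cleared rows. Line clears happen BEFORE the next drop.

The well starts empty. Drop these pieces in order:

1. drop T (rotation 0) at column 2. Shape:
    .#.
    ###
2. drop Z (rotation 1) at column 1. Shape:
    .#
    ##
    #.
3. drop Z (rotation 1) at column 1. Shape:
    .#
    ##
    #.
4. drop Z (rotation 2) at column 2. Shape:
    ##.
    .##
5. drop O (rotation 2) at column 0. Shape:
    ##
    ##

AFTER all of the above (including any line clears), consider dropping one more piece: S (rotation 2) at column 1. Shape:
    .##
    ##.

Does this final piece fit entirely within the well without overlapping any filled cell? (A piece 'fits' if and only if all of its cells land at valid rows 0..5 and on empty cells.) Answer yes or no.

Drop 1: T rot0 at col 2 lands with bottom-row=0; cleared 0 line(s) (total 0); column heights now [0 0 1 2 1], max=2
Drop 2: Z rot1 at col 1 lands with bottom-row=0; cleared 0 line(s) (total 0); column heights now [0 2 3 2 1], max=3
Drop 3: Z rot1 at col 1 lands with bottom-row=2; cleared 0 line(s) (total 0); column heights now [0 4 5 2 1], max=5
Drop 4: Z rot2 at col 2 lands with bottom-row=4; cleared 0 line(s) (total 0); column heights now [0 4 6 6 5], max=6
Drop 5: O rot2 at col 0 lands with bottom-row=4; cleared 1 line(s) (total 1); column heights now [5 5 5 5 1], max=5
Test piece S rot2 at col 1 (width 3): heights before test = [5 5 5 5 1]; fits = False

Answer: no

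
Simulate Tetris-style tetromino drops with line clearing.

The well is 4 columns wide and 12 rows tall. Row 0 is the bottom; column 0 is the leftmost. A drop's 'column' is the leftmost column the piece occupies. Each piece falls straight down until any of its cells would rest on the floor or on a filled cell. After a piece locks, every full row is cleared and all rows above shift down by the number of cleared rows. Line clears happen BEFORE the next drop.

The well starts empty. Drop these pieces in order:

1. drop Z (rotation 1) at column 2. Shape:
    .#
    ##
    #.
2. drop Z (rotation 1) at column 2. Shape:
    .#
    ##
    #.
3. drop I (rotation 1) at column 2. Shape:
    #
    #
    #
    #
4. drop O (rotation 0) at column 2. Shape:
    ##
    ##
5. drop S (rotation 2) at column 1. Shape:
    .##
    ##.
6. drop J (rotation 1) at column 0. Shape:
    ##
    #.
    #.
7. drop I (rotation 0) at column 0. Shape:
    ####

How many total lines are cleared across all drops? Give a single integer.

Answer: 2

Derivation:
Drop 1: Z rot1 at col 2 lands with bottom-row=0; cleared 0 line(s) (total 0); column heights now [0 0 2 3], max=3
Drop 2: Z rot1 at col 2 lands with bottom-row=2; cleared 0 line(s) (total 0); column heights now [0 0 4 5], max=5
Drop 3: I rot1 at col 2 lands with bottom-row=4; cleared 0 line(s) (total 0); column heights now [0 0 8 5], max=8
Drop 4: O rot0 at col 2 lands with bottom-row=8; cleared 0 line(s) (total 0); column heights now [0 0 10 10], max=10
Drop 5: S rot2 at col 1 lands with bottom-row=10; cleared 0 line(s) (total 0); column heights now [0 11 12 12], max=12
Drop 6: J rot1 at col 0 lands with bottom-row=9; cleared 1 line(s) (total 1); column heights now [11 11 11 10], max=11
Drop 7: I rot0 at col 0 lands with bottom-row=11; cleared 1 line(s) (total 2); column heights now [11 11 11 10], max=11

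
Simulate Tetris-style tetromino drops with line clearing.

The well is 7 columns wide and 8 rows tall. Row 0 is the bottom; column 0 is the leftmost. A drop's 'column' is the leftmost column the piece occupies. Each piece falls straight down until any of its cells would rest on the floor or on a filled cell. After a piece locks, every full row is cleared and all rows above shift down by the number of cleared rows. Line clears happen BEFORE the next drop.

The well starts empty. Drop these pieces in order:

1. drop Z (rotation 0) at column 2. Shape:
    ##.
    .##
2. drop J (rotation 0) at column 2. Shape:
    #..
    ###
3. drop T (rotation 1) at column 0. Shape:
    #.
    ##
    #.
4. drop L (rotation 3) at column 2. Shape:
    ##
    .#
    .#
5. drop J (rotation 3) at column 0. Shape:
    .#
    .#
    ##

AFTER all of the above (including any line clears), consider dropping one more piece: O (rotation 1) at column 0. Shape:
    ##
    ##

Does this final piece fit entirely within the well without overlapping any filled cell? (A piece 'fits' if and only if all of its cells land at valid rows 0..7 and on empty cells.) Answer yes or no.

Drop 1: Z rot0 at col 2 lands with bottom-row=0; cleared 0 line(s) (total 0); column heights now [0 0 2 2 1 0 0], max=2
Drop 2: J rot0 at col 2 lands with bottom-row=2; cleared 0 line(s) (total 0); column heights now [0 0 4 3 3 0 0], max=4
Drop 3: T rot1 at col 0 lands with bottom-row=0; cleared 0 line(s) (total 0); column heights now [3 2 4 3 3 0 0], max=4
Drop 4: L rot3 at col 2 lands with bottom-row=3; cleared 0 line(s) (total 0); column heights now [3 2 6 6 3 0 0], max=6
Drop 5: J rot3 at col 0 lands with bottom-row=3; cleared 0 line(s) (total 0); column heights now [4 6 6 6 3 0 0], max=6
Test piece O rot1 at col 0 (width 2): heights before test = [4 6 6 6 3 0 0]; fits = True

Answer: yes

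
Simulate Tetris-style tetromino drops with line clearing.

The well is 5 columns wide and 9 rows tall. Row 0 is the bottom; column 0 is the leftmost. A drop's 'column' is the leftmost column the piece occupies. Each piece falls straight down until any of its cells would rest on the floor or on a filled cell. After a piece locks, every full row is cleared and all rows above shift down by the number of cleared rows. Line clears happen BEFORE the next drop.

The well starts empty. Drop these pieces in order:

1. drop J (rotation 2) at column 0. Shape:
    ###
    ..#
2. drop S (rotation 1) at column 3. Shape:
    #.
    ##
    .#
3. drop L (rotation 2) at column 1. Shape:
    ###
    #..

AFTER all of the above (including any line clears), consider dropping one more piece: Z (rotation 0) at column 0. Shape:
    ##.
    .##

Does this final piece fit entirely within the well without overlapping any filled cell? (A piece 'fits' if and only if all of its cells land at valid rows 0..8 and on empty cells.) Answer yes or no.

Drop 1: J rot2 at col 0 lands with bottom-row=0; cleared 0 line(s) (total 0); column heights now [2 2 2 0 0], max=2
Drop 2: S rot1 at col 3 lands with bottom-row=0; cleared 1 line(s) (total 1); column heights now [0 0 1 2 1], max=2
Drop 3: L rot2 at col 1 lands with bottom-row=1; cleared 0 line(s) (total 1); column heights now [0 3 3 3 1], max=3
Test piece Z rot0 at col 0 (width 3): heights before test = [0 3 3 3 1]; fits = True

Answer: yes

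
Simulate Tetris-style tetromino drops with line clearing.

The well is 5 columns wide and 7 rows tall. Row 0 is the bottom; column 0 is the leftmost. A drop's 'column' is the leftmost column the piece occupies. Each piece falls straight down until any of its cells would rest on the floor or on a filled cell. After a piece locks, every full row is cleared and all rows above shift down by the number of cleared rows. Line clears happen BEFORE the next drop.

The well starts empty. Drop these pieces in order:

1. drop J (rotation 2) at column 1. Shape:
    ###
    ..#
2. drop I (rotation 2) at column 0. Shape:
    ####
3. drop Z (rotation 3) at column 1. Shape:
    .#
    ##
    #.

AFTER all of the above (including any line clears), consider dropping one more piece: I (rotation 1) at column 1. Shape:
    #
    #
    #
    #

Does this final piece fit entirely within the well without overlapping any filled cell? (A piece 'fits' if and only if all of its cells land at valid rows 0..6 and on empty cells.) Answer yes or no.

Answer: no

Derivation:
Drop 1: J rot2 at col 1 lands with bottom-row=0; cleared 0 line(s) (total 0); column heights now [0 2 2 2 0], max=2
Drop 2: I rot2 at col 0 lands with bottom-row=2; cleared 0 line(s) (total 0); column heights now [3 3 3 3 0], max=3
Drop 3: Z rot3 at col 1 lands with bottom-row=3; cleared 0 line(s) (total 0); column heights now [3 5 6 3 0], max=6
Test piece I rot1 at col 1 (width 1): heights before test = [3 5 6 3 0]; fits = False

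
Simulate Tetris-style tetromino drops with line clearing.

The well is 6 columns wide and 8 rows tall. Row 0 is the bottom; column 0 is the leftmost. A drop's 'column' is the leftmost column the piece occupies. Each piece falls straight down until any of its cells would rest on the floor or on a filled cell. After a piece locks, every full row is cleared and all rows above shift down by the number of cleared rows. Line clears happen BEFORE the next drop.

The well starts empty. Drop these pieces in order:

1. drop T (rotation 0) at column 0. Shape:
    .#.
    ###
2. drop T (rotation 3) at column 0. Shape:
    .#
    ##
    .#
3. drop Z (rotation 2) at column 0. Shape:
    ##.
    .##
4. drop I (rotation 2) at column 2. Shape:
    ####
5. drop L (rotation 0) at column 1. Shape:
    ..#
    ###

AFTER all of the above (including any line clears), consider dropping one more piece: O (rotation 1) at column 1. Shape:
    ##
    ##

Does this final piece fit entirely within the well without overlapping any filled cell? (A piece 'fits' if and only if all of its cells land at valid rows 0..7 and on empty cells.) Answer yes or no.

Drop 1: T rot0 at col 0 lands with bottom-row=0; cleared 0 line(s) (total 0); column heights now [1 2 1 0 0 0], max=2
Drop 2: T rot3 at col 0 lands with bottom-row=2; cleared 0 line(s) (total 0); column heights now [4 5 1 0 0 0], max=5
Drop 3: Z rot2 at col 0 lands with bottom-row=5; cleared 0 line(s) (total 0); column heights now [7 7 6 0 0 0], max=7
Drop 4: I rot2 at col 2 lands with bottom-row=6; cleared 1 line(s) (total 1); column heights now [4 6 6 0 0 0], max=6
Drop 5: L rot0 at col 1 lands with bottom-row=6; cleared 0 line(s) (total 1); column heights now [4 7 7 8 0 0], max=8
Test piece O rot1 at col 1 (width 2): heights before test = [4 7 7 8 0 0]; fits = False

Answer: no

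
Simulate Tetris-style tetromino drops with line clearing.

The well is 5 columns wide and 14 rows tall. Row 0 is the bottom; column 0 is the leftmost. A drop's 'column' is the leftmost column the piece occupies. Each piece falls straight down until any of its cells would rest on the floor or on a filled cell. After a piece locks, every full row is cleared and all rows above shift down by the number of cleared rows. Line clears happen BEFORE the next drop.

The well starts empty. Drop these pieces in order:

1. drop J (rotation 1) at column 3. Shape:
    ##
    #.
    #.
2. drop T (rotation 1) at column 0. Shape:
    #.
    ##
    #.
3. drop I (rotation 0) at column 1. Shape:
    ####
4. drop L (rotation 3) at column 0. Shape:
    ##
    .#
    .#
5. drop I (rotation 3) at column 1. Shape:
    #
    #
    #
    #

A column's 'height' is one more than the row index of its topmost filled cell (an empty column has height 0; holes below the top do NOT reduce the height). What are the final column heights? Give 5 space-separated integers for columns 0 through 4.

Answer: 7 11 4 4 4

Derivation:
Drop 1: J rot1 at col 3 lands with bottom-row=0; cleared 0 line(s) (total 0); column heights now [0 0 0 3 3], max=3
Drop 2: T rot1 at col 0 lands with bottom-row=0; cleared 0 line(s) (total 0); column heights now [3 2 0 3 3], max=3
Drop 3: I rot0 at col 1 lands with bottom-row=3; cleared 0 line(s) (total 0); column heights now [3 4 4 4 4], max=4
Drop 4: L rot3 at col 0 lands with bottom-row=4; cleared 0 line(s) (total 0); column heights now [7 7 4 4 4], max=7
Drop 5: I rot3 at col 1 lands with bottom-row=7; cleared 0 line(s) (total 0); column heights now [7 11 4 4 4], max=11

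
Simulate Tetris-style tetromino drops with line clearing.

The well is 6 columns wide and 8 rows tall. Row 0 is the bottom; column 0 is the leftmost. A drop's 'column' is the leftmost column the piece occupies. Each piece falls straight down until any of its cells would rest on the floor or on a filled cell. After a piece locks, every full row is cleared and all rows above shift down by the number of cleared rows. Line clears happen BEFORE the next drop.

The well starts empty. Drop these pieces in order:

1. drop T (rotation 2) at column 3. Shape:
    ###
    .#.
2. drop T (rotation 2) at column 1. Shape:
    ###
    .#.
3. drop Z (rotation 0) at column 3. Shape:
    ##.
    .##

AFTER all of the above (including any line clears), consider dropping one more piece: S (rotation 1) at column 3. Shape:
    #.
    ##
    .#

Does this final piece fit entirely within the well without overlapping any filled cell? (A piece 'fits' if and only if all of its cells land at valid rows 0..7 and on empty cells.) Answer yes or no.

Drop 1: T rot2 at col 3 lands with bottom-row=0; cleared 0 line(s) (total 0); column heights now [0 0 0 2 2 2], max=2
Drop 2: T rot2 at col 1 lands with bottom-row=1; cleared 0 line(s) (total 0); column heights now [0 3 3 3 2 2], max=3
Drop 3: Z rot0 at col 3 lands with bottom-row=2; cleared 0 line(s) (total 0); column heights now [0 3 3 4 4 3], max=4
Test piece S rot1 at col 3 (width 2): heights before test = [0 3 3 4 4 3]; fits = True

Answer: yes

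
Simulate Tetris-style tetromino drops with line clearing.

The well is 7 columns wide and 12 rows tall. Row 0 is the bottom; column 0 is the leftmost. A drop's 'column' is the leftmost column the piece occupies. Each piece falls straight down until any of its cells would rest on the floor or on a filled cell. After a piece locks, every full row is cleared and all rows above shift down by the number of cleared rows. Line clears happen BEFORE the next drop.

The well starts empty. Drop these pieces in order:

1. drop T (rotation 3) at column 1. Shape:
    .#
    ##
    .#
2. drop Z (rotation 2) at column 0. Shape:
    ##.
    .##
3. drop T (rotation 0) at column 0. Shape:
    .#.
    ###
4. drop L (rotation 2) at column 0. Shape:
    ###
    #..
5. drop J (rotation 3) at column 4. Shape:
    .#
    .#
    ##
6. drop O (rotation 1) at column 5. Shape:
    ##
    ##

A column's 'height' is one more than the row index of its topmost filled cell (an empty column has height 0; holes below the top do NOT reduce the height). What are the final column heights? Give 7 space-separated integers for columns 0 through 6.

Drop 1: T rot3 at col 1 lands with bottom-row=0; cleared 0 line(s) (total 0); column heights now [0 2 3 0 0 0 0], max=3
Drop 2: Z rot2 at col 0 lands with bottom-row=3; cleared 0 line(s) (total 0); column heights now [5 5 4 0 0 0 0], max=5
Drop 3: T rot0 at col 0 lands with bottom-row=5; cleared 0 line(s) (total 0); column heights now [6 7 6 0 0 0 0], max=7
Drop 4: L rot2 at col 0 lands with bottom-row=6; cleared 0 line(s) (total 0); column heights now [8 8 8 0 0 0 0], max=8
Drop 5: J rot3 at col 4 lands with bottom-row=0; cleared 0 line(s) (total 0); column heights now [8 8 8 0 1 3 0], max=8
Drop 6: O rot1 at col 5 lands with bottom-row=3; cleared 0 line(s) (total 0); column heights now [8 8 8 0 1 5 5], max=8

Answer: 8 8 8 0 1 5 5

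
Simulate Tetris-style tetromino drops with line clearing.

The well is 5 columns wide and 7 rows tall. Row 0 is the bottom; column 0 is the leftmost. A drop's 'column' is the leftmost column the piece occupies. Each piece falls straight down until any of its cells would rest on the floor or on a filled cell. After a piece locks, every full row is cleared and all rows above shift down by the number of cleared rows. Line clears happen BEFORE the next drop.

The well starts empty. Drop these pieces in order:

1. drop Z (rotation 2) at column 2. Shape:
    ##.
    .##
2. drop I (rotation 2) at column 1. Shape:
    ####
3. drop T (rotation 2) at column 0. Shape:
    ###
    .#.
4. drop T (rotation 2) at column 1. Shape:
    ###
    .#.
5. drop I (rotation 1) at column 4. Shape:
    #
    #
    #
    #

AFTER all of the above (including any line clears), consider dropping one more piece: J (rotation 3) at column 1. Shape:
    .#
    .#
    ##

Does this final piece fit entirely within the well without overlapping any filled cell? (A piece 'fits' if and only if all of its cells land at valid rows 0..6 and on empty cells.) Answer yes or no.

Drop 1: Z rot2 at col 2 lands with bottom-row=0; cleared 0 line(s) (total 0); column heights now [0 0 2 2 1], max=2
Drop 2: I rot2 at col 1 lands with bottom-row=2; cleared 0 line(s) (total 0); column heights now [0 3 3 3 3], max=3
Drop 3: T rot2 at col 0 lands with bottom-row=3; cleared 0 line(s) (total 0); column heights now [5 5 5 3 3], max=5
Drop 4: T rot2 at col 1 lands with bottom-row=5; cleared 0 line(s) (total 0); column heights now [5 7 7 7 3], max=7
Drop 5: I rot1 at col 4 lands with bottom-row=3; cleared 0 line(s) (total 0); column heights now [5 7 7 7 7], max=7
Test piece J rot3 at col 1 (width 2): heights before test = [5 7 7 7 7]; fits = False

Answer: no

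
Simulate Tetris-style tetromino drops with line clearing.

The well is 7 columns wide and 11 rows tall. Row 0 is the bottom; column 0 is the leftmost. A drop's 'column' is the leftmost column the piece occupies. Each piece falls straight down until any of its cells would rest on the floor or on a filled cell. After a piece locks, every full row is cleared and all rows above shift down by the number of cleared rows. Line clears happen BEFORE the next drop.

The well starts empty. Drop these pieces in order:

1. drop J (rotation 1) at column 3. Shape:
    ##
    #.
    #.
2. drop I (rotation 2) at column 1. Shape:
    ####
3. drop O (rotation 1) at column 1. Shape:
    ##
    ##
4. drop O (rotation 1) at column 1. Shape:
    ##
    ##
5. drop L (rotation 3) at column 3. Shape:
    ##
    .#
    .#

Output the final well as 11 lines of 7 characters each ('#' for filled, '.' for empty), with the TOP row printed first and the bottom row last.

Drop 1: J rot1 at col 3 lands with bottom-row=0; cleared 0 line(s) (total 0); column heights now [0 0 0 3 3 0 0], max=3
Drop 2: I rot2 at col 1 lands with bottom-row=3; cleared 0 line(s) (total 0); column heights now [0 4 4 4 4 0 0], max=4
Drop 3: O rot1 at col 1 lands with bottom-row=4; cleared 0 line(s) (total 0); column heights now [0 6 6 4 4 0 0], max=6
Drop 4: O rot1 at col 1 lands with bottom-row=6; cleared 0 line(s) (total 0); column heights now [0 8 8 4 4 0 0], max=8
Drop 5: L rot3 at col 3 lands with bottom-row=4; cleared 0 line(s) (total 0); column heights now [0 8 8 7 7 0 0], max=8

Answer: .......
.......
.......
.##....
.####..
.##.#..
.##.#..
.####..
...##..
...#...
...#...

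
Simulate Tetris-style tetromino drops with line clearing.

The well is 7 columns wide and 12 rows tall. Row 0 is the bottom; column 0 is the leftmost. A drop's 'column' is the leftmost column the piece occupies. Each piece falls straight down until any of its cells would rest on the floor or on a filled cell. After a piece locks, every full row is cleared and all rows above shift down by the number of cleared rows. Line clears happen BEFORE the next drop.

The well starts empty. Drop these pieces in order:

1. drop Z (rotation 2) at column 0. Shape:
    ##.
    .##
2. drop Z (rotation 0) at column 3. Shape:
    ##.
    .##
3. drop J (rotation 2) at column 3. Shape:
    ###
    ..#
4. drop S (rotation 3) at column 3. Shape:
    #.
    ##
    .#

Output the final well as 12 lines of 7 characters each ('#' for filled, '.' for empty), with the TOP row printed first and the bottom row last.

Drop 1: Z rot2 at col 0 lands with bottom-row=0; cleared 0 line(s) (total 0); column heights now [2 2 1 0 0 0 0], max=2
Drop 2: Z rot0 at col 3 lands with bottom-row=0; cleared 0 line(s) (total 0); column heights now [2 2 1 2 2 1 0], max=2
Drop 3: J rot2 at col 3 lands with bottom-row=1; cleared 0 line(s) (total 0); column heights now [2 2 1 3 3 3 0], max=3
Drop 4: S rot3 at col 3 lands with bottom-row=3; cleared 0 line(s) (total 0); column heights now [2 2 1 6 5 3 0], max=6

Answer: .......
.......
.......
.......
.......
.......
...#...
...##..
....#..
...###.
##.###.
.##.##.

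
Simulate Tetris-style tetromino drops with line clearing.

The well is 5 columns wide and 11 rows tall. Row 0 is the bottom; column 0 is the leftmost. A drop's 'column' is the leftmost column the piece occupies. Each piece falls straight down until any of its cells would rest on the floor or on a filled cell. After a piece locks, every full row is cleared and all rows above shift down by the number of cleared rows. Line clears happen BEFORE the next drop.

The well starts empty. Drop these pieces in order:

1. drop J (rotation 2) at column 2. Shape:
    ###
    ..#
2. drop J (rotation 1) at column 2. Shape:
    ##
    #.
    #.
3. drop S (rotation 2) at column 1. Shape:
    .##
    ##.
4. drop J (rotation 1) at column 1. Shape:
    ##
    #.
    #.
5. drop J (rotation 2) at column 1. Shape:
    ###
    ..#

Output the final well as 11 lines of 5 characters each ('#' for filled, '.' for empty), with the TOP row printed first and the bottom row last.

Answer: .....
.###.
.###.
.#...
.###.
.##..
..##.
..#..
..#..
..###
....#

Derivation:
Drop 1: J rot2 at col 2 lands with bottom-row=0; cleared 0 line(s) (total 0); column heights now [0 0 2 2 2], max=2
Drop 2: J rot1 at col 2 lands with bottom-row=2; cleared 0 line(s) (total 0); column heights now [0 0 5 5 2], max=5
Drop 3: S rot2 at col 1 lands with bottom-row=5; cleared 0 line(s) (total 0); column heights now [0 6 7 7 2], max=7
Drop 4: J rot1 at col 1 lands with bottom-row=6; cleared 0 line(s) (total 0); column heights now [0 9 9 7 2], max=9
Drop 5: J rot2 at col 1 lands with bottom-row=8; cleared 0 line(s) (total 0); column heights now [0 10 10 10 2], max=10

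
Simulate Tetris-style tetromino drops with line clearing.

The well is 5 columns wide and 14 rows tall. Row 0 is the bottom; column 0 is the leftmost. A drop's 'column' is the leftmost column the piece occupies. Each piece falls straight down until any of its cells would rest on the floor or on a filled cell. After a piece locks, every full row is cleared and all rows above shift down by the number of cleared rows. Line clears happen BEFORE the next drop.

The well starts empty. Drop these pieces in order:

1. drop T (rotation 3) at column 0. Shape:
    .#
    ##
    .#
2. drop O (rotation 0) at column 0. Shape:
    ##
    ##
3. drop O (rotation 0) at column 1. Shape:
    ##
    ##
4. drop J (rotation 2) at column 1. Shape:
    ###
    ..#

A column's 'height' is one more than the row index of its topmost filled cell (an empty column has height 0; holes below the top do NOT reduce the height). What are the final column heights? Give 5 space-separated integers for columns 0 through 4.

Drop 1: T rot3 at col 0 lands with bottom-row=0; cleared 0 line(s) (total 0); column heights now [2 3 0 0 0], max=3
Drop 2: O rot0 at col 0 lands with bottom-row=3; cleared 0 line(s) (total 0); column heights now [5 5 0 0 0], max=5
Drop 3: O rot0 at col 1 lands with bottom-row=5; cleared 0 line(s) (total 0); column heights now [5 7 7 0 0], max=7
Drop 4: J rot2 at col 1 lands with bottom-row=6; cleared 0 line(s) (total 0); column heights now [5 8 8 8 0], max=8

Answer: 5 8 8 8 0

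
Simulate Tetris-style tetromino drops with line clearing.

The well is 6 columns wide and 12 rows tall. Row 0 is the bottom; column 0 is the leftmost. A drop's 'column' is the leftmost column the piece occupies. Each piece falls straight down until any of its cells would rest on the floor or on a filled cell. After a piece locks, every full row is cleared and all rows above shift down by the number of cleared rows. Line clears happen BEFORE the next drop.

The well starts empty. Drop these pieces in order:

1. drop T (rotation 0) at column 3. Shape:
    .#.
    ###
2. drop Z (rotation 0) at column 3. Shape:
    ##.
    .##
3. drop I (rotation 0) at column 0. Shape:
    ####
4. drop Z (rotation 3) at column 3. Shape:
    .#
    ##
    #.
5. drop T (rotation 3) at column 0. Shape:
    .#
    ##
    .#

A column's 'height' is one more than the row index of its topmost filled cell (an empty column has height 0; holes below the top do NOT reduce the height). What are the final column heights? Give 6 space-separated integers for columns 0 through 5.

Drop 1: T rot0 at col 3 lands with bottom-row=0; cleared 0 line(s) (total 0); column heights now [0 0 0 1 2 1], max=2
Drop 2: Z rot0 at col 3 lands with bottom-row=2; cleared 0 line(s) (total 0); column heights now [0 0 0 4 4 3], max=4
Drop 3: I rot0 at col 0 lands with bottom-row=4; cleared 0 line(s) (total 0); column heights now [5 5 5 5 4 3], max=5
Drop 4: Z rot3 at col 3 lands with bottom-row=5; cleared 0 line(s) (total 0); column heights now [5 5 5 7 8 3], max=8
Drop 5: T rot3 at col 0 lands with bottom-row=5; cleared 0 line(s) (total 0); column heights now [7 8 5 7 8 3], max=8

Answer: 7 8 5 7 8 3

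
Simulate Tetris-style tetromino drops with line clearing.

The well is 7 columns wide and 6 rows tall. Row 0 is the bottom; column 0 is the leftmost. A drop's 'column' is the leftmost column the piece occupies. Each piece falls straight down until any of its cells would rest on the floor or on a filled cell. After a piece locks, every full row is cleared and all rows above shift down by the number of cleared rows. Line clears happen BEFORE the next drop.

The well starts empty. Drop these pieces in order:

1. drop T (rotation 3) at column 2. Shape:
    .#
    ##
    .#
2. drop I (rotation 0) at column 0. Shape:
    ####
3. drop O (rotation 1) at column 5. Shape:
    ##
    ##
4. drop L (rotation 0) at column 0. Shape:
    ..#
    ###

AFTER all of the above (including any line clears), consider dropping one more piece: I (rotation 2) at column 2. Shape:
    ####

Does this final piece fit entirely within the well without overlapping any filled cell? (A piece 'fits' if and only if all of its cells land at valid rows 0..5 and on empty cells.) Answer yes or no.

Drop 1: T rot3 at col 2 lands with bottom-row=0; cleared 0 line(s) (total 0); column heights now [0 0 2 3 0 0 0], max=3
Drop 2: I rot0 at col 0 lands with bottom-row=3; cleared 0 line(s) (total 0); column heights now [4 4 4 4 0 0 0], max=4
Drop 3: O rot1 at col 5 lands with bottom-row=0; cleared 0 line(s) (total 0); column heights now [4 4 4 4 0 2 2], max=4
Drop 4: L rot0 at col 0 lands with bottom-row=4; cleared 0 line(s) (total 0); column heights now [5 5 6 4 0 2 2], max=6
Test piece I rot2 at col 2 (width 4): heights before test = [5 5 6 4 0 2 2]; fits = False

Answer: no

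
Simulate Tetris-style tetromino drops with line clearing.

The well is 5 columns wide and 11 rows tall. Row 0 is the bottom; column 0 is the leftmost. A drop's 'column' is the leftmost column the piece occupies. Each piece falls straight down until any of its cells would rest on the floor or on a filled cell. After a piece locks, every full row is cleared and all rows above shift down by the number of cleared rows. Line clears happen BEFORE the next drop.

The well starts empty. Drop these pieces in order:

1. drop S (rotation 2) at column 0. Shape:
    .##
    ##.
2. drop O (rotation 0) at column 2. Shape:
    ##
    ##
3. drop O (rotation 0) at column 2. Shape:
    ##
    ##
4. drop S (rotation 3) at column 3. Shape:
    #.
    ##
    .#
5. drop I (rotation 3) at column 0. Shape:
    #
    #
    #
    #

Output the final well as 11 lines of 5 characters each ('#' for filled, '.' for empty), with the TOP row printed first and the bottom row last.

Drop 1: S rot2 at col 0 lands with bottom-row=0; cleared 0 line(s) (total 0); column heights now [1 2 2 0 0], max=2
Drop 2: O rot0 at col 2 lands with bottom-row=2; cleared 0 line(s) (total 0); column heights now [1 2 4 4 0], max=4
Drop 3: O rot0 at col 2 lands with bottom-row=4; cleared 0 line(s) (total 0); column heights now [1 2 6 6 0], max=6
Drop 4: S rot3 at col 3 lands with bottom-row=5; cleared 0 line(s) (total 0); column heights now [1 2 6 8 7], max=8
Drop 5: I rot3 at col 0 lands with bottom-row=1; cleared 0 line(s) (total 0); column heights now [5 2 6 8 7], max=8

Answer: .....
.....
.....
...#.
...##
..###
#.##.
#.##.
#.##.
###..
##...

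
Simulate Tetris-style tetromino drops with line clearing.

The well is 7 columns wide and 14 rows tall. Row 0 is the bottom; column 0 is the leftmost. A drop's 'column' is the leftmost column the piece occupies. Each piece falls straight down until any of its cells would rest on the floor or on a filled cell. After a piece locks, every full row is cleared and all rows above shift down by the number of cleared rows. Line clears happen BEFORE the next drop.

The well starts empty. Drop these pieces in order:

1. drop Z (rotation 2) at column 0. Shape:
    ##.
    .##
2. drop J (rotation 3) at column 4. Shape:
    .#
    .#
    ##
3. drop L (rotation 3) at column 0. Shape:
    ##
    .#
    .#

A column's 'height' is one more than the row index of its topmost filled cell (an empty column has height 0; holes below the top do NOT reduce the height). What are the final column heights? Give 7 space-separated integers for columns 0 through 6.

Answer: 5 5 1 0 1 3 0

Derivation:
Drop 1: Z rot2 at col 0 lands with bottom-row=0; cleared 0 line(s) (total 0); column heights now [2 2 1 0 0 0 0], max=2
Drop 2: J rot3 at col 4 lands with bottom-row=0; cleared 0 line(s) (total 0); column heights now [2 2 1 0 1 3 0], max=3
Drop 3: L rot3 at col 0 lands with bottom-row=2; cleared 0 line(s) (total 0); column heights now [5 5 1 0 1 3 0], max=5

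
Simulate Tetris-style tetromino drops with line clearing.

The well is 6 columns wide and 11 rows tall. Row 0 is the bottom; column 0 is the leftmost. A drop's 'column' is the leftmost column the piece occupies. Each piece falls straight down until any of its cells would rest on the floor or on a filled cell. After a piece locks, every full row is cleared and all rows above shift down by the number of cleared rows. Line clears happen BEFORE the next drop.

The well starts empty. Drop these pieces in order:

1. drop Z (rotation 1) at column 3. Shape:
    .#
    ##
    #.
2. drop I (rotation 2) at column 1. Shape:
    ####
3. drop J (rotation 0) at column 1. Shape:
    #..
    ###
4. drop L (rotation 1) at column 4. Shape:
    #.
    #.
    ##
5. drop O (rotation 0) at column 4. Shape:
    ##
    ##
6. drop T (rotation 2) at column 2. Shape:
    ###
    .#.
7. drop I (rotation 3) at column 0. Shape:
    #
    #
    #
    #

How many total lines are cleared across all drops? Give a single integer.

Answer: 0

Derivation:
Drop 1: Z rot1 at col 3 lands with bottom-row=0; cleared 0 line(s) (total 0); column heights now [0 0 0 2 3 0], max=3
Drop 2: I rot2 at col 1 lands with bottom-row=3; cleared 0 line(s) (total 0); column heights now [0 4 4 4 4 0], max=4
Drop 3: J rot0 at col 1 lands with bottom-row=4; cleared 0 line(s) (total 0); column heights now [0 6 5 5 4 0], max=6
Drop 4: L rot1 at col 4 lands with bottom-row=4; cleared 0 line(s) (total 0); column heights now [0 6 5 5 7 5], max=7
Drop 5: O rot0 at col 4 lands with bottom-row=7; cleared 0 line(s) (total 0); column heights now [0 6 5 5 9 9], max=9
Drop 6: T rot2 at col 2 lands with bottom-row=8; cleared 0 line(s) (total 0); column heights now [0 6 10 10 10 9], max=10
Drop 7: I rot3 at col 0 lands with bottom-row=0; cleared 0 line(s) (total 0); column heights now [4 6 10 10 10 9], max=10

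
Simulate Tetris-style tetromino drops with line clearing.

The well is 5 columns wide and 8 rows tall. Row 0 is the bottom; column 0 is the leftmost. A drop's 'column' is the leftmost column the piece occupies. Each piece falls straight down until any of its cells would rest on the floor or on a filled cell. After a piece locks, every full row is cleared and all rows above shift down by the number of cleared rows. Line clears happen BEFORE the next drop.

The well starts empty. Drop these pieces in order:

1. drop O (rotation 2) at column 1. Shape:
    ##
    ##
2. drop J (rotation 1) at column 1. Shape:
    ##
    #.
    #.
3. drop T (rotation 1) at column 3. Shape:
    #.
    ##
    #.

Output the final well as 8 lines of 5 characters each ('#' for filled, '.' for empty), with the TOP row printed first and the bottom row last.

Answer: .....
.....
.....
.##..
.#...
.#.#.
.####
.###.

Derivation:
Drop 1: O rot2 at col 1 lands with bottom-row=0; cleared 0 line(s) (total 0); column heights now [0 2 2 0 0], max=2
Drop 2: J rot1 at col 1 lands with bottom-row=2; cleared 0 line(s) (total 0); column heights now [0 5 5 0 0], max=5
Drop 3: T rot1 at col 3 lands with bottom-row=0; cleared 0 line(s) (total 0); column heights now [0 5 5 3 2], max=5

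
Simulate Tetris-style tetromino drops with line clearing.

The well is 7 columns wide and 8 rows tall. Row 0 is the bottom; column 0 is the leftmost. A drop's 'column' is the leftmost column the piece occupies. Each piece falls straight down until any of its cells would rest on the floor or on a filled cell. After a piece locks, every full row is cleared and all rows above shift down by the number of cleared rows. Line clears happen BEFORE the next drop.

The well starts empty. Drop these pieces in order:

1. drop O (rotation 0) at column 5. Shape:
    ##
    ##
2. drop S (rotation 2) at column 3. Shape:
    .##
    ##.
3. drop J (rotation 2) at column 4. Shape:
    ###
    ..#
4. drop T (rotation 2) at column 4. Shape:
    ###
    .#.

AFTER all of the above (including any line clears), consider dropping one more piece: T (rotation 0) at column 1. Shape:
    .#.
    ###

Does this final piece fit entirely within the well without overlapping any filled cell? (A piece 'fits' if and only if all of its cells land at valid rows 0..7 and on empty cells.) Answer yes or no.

Drop 1: O rot0 at col 5 lands with bottom-row=0; cleared 0 line(s) (total 0); column heights now [0 0 0 0 0 2 2], max=2
Drop 2: S rot2 at col 3 lands with bottom-row=1; cleared 0 line(s) (total 0); column heights now [0 0 0 2 3 3 2], max=3
Drop 3: J rot2 at col 4 lands with bottom-row=2; cleared 0 line(s) (total 0); column heights now [0 0 0 2 4 4 4], max=4
Drop 4: T rot2 at col 4 lands with bottom-row=4; cleared 0 line(s) (total 0); column heights now [0 0 0 2 6 6 6], max=6
Test piece T rot0 at col 1 (width 3): heights before test = [0 0 0 2 6 6 6]; fits = True

Answer: yes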